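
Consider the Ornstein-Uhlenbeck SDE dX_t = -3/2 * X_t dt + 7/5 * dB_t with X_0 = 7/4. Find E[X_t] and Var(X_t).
E[X_t] = 7*exp(-3*t/2)/4; Var(X_t) = 49/75 - 49*exp(-3*t)/75

The OU SDE dX = -theta X dt + sigma dB admits the integrating factor exp(theta t): d(exp(theta t) X_t) = sigma exp(theta t) dB_t. Integrating from 0 to t:
  X_t = x_0 * exp(-theta t) + sigma * int_0^t exp(-theta (t-s)) dB_s.
The Itô integral has mean 0 and (by the Itô isometry) variance sigma^2 * int_0^t exp(-2 theta (t - s)) ds = sigma^2 * (1 - exp(-2 theta t)) / (2 theta).
With theta = 3/2, sigma = 7/5, x_0 = 7/4:
  E[X_t] = 7/4 * exp(-3/2 t) = 7*exp(-3*t/2)/4
  Var(X_t) = (7/5)^2 * (1 - exp(-2*3/2 t)) / (2 * 3/2) = 49/75 - 49*exp(-3*t)/75.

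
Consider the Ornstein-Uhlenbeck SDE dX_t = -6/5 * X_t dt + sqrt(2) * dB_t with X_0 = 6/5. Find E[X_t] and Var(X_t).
E[X_t] = 6*exp(-6*t/5)/5; Var(X_t) = 5/6 - 5*exp(-12*t/5)/6

The OU SDE dX = -theta X dt + sigma dB admits the integrating factor exp(theta t): d(exp(theta t) X_t) = sigma exp(theta t) dB_t. Integrating from 0 to t:
  X_t = x_0 * exp(-theta t) + sigma * int_0^t exp(-theta (t-s)) dB_s.
The Itô integral has mean 0 and (by the Itô isometry) variance sigma^2 * int_0^t exp(-2 theta (t - s)) ds = sigma^2 * (1 - exp(-2 theta t)) / (2 theta).
With theta = 6/5, sigma = sqrt(2), x_0 = 6/5:
  E[X_t] = 6/5 * exp(-6/5 t) = 6*exp(-6*t/5)/5
  Var(X_t) = (sqrt(2))^2 * (1 - exp(-2*6/5 t)) / (2 * 6/5) = 5/6 - 5*exp(-12*t/5)/6.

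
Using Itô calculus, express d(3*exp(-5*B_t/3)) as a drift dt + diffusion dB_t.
d(3*exp(-5*B_t/3)) = (25*exp(-5*B_t/3)/6) dt + (-5*exp(-5*B_t/3)) dB_t

Itô's formula for f(B_t) gives d f(B_t) = f'(B_t) dB_t + (1/2) f''(B_t) dt. Compute derivatives of f(x) = 3*exp(-5*x/3):
  f'(x)  = -5*exp(-5*x/3)
  f''(x) = 25*exp(-5*x/3)/3
Substitute x = B_t and multiply the f'' term by 1/2:
  drift     = (1/2) * (25*exp(-5*x/3)/3) evaluated at B_t = 25*exp(-5*B_t/3)/6
  diffusion = (-5*exp(-5*x/3)) evaluated at B_t = -5*exp(-5*B_t/3)
Therefore d(3*exp(-5*B_t/3)) = (25*exp(-5*B_t/3)/6) dt + (-5*exp(-5*B_t/3)) dB_t.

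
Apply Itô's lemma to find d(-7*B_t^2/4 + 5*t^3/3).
d(-7*B_t^2/4 + 5*t^3/3) = (5*t^2 - 7/4) dt + (-7*B_t/2) dB_t

Itô's formula for f(t, x): d f(t, B_t) = (f_t + (1/2) f_xx) dt + f_x dB_t. Compute partials of f(t, x) = 5*t^3/3 - 7*x^2/4:
  f_t(t,x)  = 5*t^2
  f_x(t,x)  = -7*x/2
  f_xx(t,x) = -7/2
Assemble drift = f_t + (1/2) f_xx = 5*t^2 - 7/4 and diffusion = f_x = -7*x/2. Substituting x = B_t:
  d(-7*B_t^2/4 + 5*t^3/3) = (5*t^2 - 7/4) dt + (-7*B_t/2) dB_t.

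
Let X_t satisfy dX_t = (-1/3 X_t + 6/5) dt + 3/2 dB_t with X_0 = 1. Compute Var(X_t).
Var(X_t) = 27/8 - 27*exp(-2*t/3)/8

The variance V(t) = Var(X_t) satisfies V'(t) = 2 a V(t) + c^2 with V(0) = 0 (drift coefficient is linear in X, diffusion is constant). With a = -1/3, c = 3/2, the solution is
  V(t) = (c^2 / (2 a)) * (exp(2 a t) - 1)
       = ((3/2)^2 / (2*(-1/3))) * (exp((-2/3) t) - 1)
       = 27/8 - 27*exp(-2*t/3)/8.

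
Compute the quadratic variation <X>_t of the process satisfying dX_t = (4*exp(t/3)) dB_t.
<X>_t = 24*exp(2*t/3) - 24

For an Itô process dX_t = a(t) dt + b(t) dB_t, the quadratic variation is <X>_t = int_0^t b(s)^2 ds (the drift term does not contribute). Here b(s) = 4*exp(s/3), so
  b(s)^2 = 16*exp(2*s/3).
Integrating from 0 to t:
  <X>_t = int_0^t (16*exp(2*s/3)) ds = 24*exp(2*t/3) - 24.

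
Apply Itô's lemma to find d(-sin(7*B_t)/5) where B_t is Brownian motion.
d(-sin(7*B_t)/5) = (49*sin(7*B_t)/10) dt + (-7*cos(7*B_t)/5) dB_t

Itô's formula for f(B_t) gives d f(B_t) = f'(B_t) dB_t + (1/2) f''(B_t) dt. Compute derivatives of f(x) = -sin(7*x)/5:
  f'(x)  = -7*cos(7*x)/5
  f''(x) = 49*sin(7*x)/5
Substitute x = B_t and multiply the f'' term by 1/2:
  drift     = (1/2) * (49*sin(7*x)/5) evaluated at B_t = 49*sin(7*B_t)/10
  diffusion = (-7*cos(7*x)/5) evaluated at B_t = -7*cos(7*B_t)/5
Therefore d(-sin(7*B_t)/5) = (49*sin(7*B_t)/10) dt + (-7*cos(7*B_t)/5) dB_t.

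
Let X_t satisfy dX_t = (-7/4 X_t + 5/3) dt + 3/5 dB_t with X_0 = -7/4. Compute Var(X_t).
Var(X_t) = 18/175 - 18*exp(-7*t/2)/175

The variance V(t) = Var(X_t) satisfies V'(t) = 2 a V(t) + c^2 with V(0) = 0 (drift coefficient is linear in X, diffusion is constant). With a = -7/4, c = 3/5, the solution is
  V(t) = (c^2 / (2 a)) * (exp(2 a t) - 1)
       = ((3/5)^2 / (2*(-7/4))) * (exp((-7/2) t) - 1)
       = 18/175 - 18*exp(-7*t/2)/175.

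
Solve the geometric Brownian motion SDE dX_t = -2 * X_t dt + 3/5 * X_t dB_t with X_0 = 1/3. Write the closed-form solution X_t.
X_t = 1/3 * exp((-109/50) * t + (3/5) * B_t)

For GBM dX = mu X dt + sigma X dB with X_0 = x_0, apply Itô to Y = log X: dY = (mu - sigma^2/2) dt + sigma dB, so Y_t = log(x_0) + (mu - sigma^2/2) t + sigma B_t and hence X_t = x_0 * exp((mu - sigma^2/2) t + sigma B_t).
With mu = -2, sigma = 3/5, x_0 = 1/3, this gives:
  X_t = 1/3 * exp((-109/50) * t + (3/5) * B_t).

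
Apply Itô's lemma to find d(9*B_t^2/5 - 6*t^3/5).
d(9*B_t^2/5 - 6*t^3/5) = (9/5 - 18*t^2/5) dt + (18*B_t/5) dB_t

Itô's formula for f(t, x): d f(t, B_t) = (f_t + (1/2) f_xx) dt + f_x dB_t. Compute partials of f(t, x) = -6*t^3/5 + 9*x^2/5:
  f_t(t,x)  = -18*t^2/5
  f_x(t,x)  = 18*x/5
  f_xx(t,x) = 18/5
Assemble drift = f_t + (1/2) f_xx = 9/5 - 18*t^2/5 and diffusion = f_x = 18*x/5. Substituting x = B_t:
  d(9*B_t^2/5 - 6*t^3/5) = (9/5 - 18*t^2/5) dt + (18*B_t/5) dB_t.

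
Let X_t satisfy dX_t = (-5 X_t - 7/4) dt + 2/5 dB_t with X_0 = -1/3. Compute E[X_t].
E[X_t] = -7/20 + exp(-5*t)/60

Taking expectations and using E[dB_t] = 0, the mean m(t) = E[X_t] satisfies the ODE m'(t) = a m(t) + b with m(0) = x_0. With a = -5, b = -7/4, x_0 = -1/3, the solution is
  m(t) = x_0 * exp(a t) + (b/a) * (exp(a t) - 1)
       = (-1/3) * exp((-5) t) + ((-7/4)/(-5)) * (exp((-5) t) - 1)
       = -7/20 + exp(-5*t)/60.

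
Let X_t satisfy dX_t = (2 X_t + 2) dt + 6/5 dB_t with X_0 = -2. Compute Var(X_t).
Var(X_t) = 9*exp(4*t)/25 - 9/25

The variance V(t) = Var(X_t) satisfies V'(t) = 2 a V(t) + c^2 with V(0) = 0 (drift coefficient is linear in X, diffusion is constant). With a = 2, c = 6/5, the solution is
  V(t) = (c^2 / (2 a)) * (exp(2 a t) - 1)
       = ((6/5)^2 / (2*2)) * (exp(4 t) - 1)
       = 9*exp(4*t)/25 - 9/25.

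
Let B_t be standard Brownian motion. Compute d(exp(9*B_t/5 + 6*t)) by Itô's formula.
d(exp(9*B_t/5 + 6*t)) = (381*exp(9*B_t/5 + 6*t)/50) dt + (9*exp(9*B_t/5 + 6*t)/5) dB_t

Itô's formula for f(t, x): d f(t, B_t) = (f_t + (1/2) f_xx) dt + f_x dB_t. Compute partials of f(t, x) = exp(6*t + 9*x/5):
  f_t(t,x)  = 6*exp(6*t + 9*x/5)
  f_x(t,x)  = 9*exp(6*t + 9*x/5)/5
  f_xx(t,x) = 81*exp(6*t + 9*x/5)/25
Assemble drift = f_t + (1/2) f_xx = 381*exp(6*t + 9*x/5)/50 and diffusion = f_x = 9*exp(6*t + 9*x/5)/5. Substituting x = B_t:
  d(exp(9*B_t/5 + 6*t)) = (381*exp(9*B_t/5 + 6*t)/50) dt + (9*exp(9*B_t/5 + 6*t)/5) dB_t.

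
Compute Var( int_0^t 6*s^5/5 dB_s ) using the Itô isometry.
Var = 36*t^11/275

The Itô integral of a deterministic integrand f(s) has mean 0 because each increment f(s) * (B_{s+ds} - B_s) has mean 0. By the Itô isometry:
  Var( int_0^t f(s) dB_s ) = E[ (int_0^t f(s) dB_s)^2 ] = int_0^t f(s)^2 ds.
Here f(s) = 6*s^5/5, so f(s)^2 = 36*s^10/25. Integrate:
  int_0^t (36*s^10/25) ds = 36*t^11/275.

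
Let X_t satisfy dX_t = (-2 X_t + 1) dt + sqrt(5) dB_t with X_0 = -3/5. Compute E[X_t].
E[X_t] = 1/2 - 11*exp(-2*t)/10

Taking expectations and using E[dB_t] = 0, the mean m(t) = E[X_t] satisfies the ODE m'(t) = a m(t) + b with m(0) = x_0. With a = -2, b = 1, x_0 = -3/5, the solution is
  m(t) = x_0 * exp(a t) + (b/a) * (exp(a t) - 1)
       = (-3/5) * exp((-2) t) + (1/(-2)) * (exp((-2) t) - 1)
       = 1/2 - 11*exp(-2*t)/10.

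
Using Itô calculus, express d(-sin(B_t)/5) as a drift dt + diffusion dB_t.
d(-sin(B_t)/5) = (sin(B_t)/10) dt + (-cos(B_t)/5) dB_t

Itô's formula for f(B_t) gives d f(B_t) = f'(B_t) dB_t + (1/2) f''(B_t) dt. Compute derivatives of f(x) = -sin(x)/5:
  f'(x)  = -cos(x)/5
  f''(x) = sin(x)/5
Substitute x = B_t and multiply the f'' term by 1/2:
  drift     = (1/2) * (sin(x)/5) evaluated at B_t = sin(B_t)/10
  diffusion = (-cos(x)/5) evaluated at B_t = -cos(B_t)/5
Therefore d(-sin(B_t)/5) = (sin(B_t)/10) dt + (-cos(B_t)/5) dB_t.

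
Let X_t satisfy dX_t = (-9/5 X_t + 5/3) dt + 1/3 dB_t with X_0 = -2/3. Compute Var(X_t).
Var(X_t) = 5/162 - 5*exp(-18*t/5)/162

The variance V(t) = Var(X_t) satisfies V'(t) = 2 a V(t) + c^2 with V(0) = 0 (drift coefficient is linear in X, diffusion is constant). With a = -9/5, c = 1/3, the solution is
  V(t) = (c^2 / (2 a)) * (exp(2 a t) - 1)
       = ((1/3)^2 / (2*(-9/5))) * (exp((-18/5) t) - 1)
       = 5/162 - 5*exp(-18*t/5)/162.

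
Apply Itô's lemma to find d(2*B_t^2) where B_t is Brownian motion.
d(2*B_t^2) = (2) dt + (4*B_t) dB_t

Itô's formula for f(B_t) gives d f(B_t) = f'(B_t) dB_t + (1/2) f''(B_t) dt. Compute derivatives of f(x) = 2*x^2:
  f'(x)  = 4*x
  f''(x) = 4
Substitute x = B_t and multiply the f'' term by 1/2:
  drift     = (1/2) * (4) evaluated at B_t = 2
  diffusion = (4*x) evaluated at B_t = 4*B_t
Therefore d(2*B_t^2) = (2) dt + (4*B_t) dB_t.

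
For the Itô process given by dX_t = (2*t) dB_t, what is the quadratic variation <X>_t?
<X>_t = 4*t^3/3

For an Itô process dX_t = a(t) dt + b(t) dB_t, the quadratic variation is <X>_t = int_0^t b(s)^2 ds (the drift term does not contribute). Here b(s) = 2*s, so
  b(s)^2 = 4*s^2.
Integrating from 0 to t:
  <X>_t = int_0^t (4*s^2) ds = 4*t^3/3.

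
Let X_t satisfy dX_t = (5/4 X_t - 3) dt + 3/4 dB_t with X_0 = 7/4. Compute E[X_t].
E[X_t] = 12/5 - 13*exp(5*t/4)/20

Taking expectations and using E[dB_t] = 0, the mean m(t) = E[X_t] satisfies the ODE m'(t) = a m(t) + b with m(0) = x_0. With a = 5/4, b = -3, x_0 = 7/4, the solution is
  m(t) = x_0 * exp(a t) + (b/a) * (exp(a t) - 1)
       = (7/4) * exp((5/4) t) + ((-3)/(5/4)) * (exp((5/4) t) - 1)
       = 12/5 - 13*exp(5*t/4)/20.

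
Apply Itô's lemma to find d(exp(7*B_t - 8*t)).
d(exp(7*B_t - 8*t)) = (33*exp(7*B_t - 8*t)/2) dt + (7*exp(7*B_t - 8*t)) dB_t

Itô's formula for f(t, x): d f(t, B_t) = (f_t + (1/2) f_xx) dt + f_x dB_t. Compute partials of f(t, x) = exp(-8*t + 7*x):
  f_t(t,x)  = -8*exp(-8*t + 7*x)
  f_x(t,x)  = 7*exp(-8*t + 7*x)
  f_xx(t,x) = 49*exp(-8*t + 7*x)
Assemble drift = f_t + (1/2) f_xx = 33*exp(-8*t + 7*x)/2 and diffusion = f_x = 7*exp(-8*t + 7*x). Substituting x = B_t:
  d(exp(7*B_t - 8*t)) = (33*exp(7*B_t - 8*t)/2) dt + (7*exp(7*B_t - 8*t)) dB_t.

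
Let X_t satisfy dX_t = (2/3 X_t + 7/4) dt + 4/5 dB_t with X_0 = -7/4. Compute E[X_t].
E[X_t] = 7*exp(2*t/3)/8 - 21/8

Taking expectations and using E[dB_t] = 0, the mean m(t) = E[X_t] satisfies the ODE m'(t) = a m(t) + b with m(0) = x_0. With a = 2/3, b = 7/4, x_0 = -7/4, the solution is
  m(t) = x_0 * exp(a t) + (b/a) * (exp(a t) - 1)
       = (-7/4) * exp((2/3) t) + ((7/4)/(2/3)) * (exp((2/3) t) - 1)
       = 7*exp(2*t/3)/8 - 21/8.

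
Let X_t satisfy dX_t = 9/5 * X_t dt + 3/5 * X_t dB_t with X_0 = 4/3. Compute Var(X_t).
Var(X_t) = 16*(exp(9*t/25) - 1)*exp(18*t/5)/9

For GBM dX = mu X dt + sigma X dB with X_0 = x_0, apply Itô to Y = log X: dY = (mu - sigma^2/2) dt + sigma dB, so Y_t = log(x_0) + (mu - sigma^2/2) t + sigma B_t and hence X_t = x_0 * exp((mu - sigma^2/2) t + sigma B_t).
With mu = 9/5, sigma = 3/5, x_0 = 4/3, this gives:
  X_t = 4/3 * exp((81/50) * t + (3/5) * B_t).
Since sigma*B_t ~ Normal(0, sigma^2 t), E[exp(sigma*B_t)] = exp(sigma^2 t / 2); so E[X_t] = x_0 * exp((mu - sigma^2/2) t) * exp(sigma^2 t / 2) = x_0 * exp(mu t) = 4*exp(9*t/5)/3.
Var(X_t) = E[X_t^2] - (E[X_t])^2 = x_0^2 * exp(2 mu t) * (exp(sigma^2 t) - 1) = 16*(exp(9*t/25) - 1)*exp(18*t/5)/9.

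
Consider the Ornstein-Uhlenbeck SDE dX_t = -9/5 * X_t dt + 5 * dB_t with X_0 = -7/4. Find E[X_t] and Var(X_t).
E[X_t] = -7*exp(-9*t/5)/4; Var(X_t) = 125/18 - 125*exp(-18*t/5)/18

The OU SDE dX = -theta X dt + sigma dB admits the integrating factor exp(theta t): d(exp(theta t) X_t) = sigma exp(theta t) dB_t. Integrating from 0 to t:
  X_t = x_0 * exp(-theta t) + sigma * int_0^t exp(-theta (t-s)) dB_s.
The Itô integral has mean 0 and (by the Itô isometry) variance sigma^2 * int_0^t exp(-2 theta (t - s)) ds = sigma^2 * (1 - exp(-2 theta t)) / (2 theta).
With theta = 9/5, sigma = 5, x_0 = -7/4:
  E[X_t] = -7/4 * exp(-9/5 t) = -7*exp(-9*t/5)/4
  Var(X_t) = (5)^2 * (1 - exp(-2*9/5 t)) / (2 * 9/5) = 125/18 - 125*exp(-18*t/5)/18.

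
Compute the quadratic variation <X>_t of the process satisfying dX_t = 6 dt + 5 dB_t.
<X>_t = 25*t

For an Itô process dX_t = a(t) dt + b(t) dB_t, the quadratic variation is <X>_t = int_0^t b(s)^2 ds (the drift term does not contribute). Here b(s) = 5, so
  b(s)^2 = 25.
Integrating from 0 to t:
  <X>_t = int_0^t (25) ds = 25*t.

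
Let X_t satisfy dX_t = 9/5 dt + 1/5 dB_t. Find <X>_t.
<X>_t = t/25

For an Itô process dX_t = a(t) dt + b(t) dB_t, the quadratic variation is <X>_t = int_0^t b(s)^2 ds (the drift term does not contribute). Here b(s) = 1/5, so
  b(s)^2 = 1/25.
Integrating from 0 to t:
  <X>_t = int_0^t (1/25) ds = t/25.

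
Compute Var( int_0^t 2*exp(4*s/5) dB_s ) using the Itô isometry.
Var = 5*exp(8*t/5)/2 - 5/2

The Itô integral of a deterministic integrand f(s) has mean 0 because each increment f(s) * (B_{s+ds} - B_s) has mean 0. By the Itô isometry:
  Var( int_0^t f(s) dB_s ) = E[ (int_0^t f(s) dB_s)^2 ] = int_0^t f(s)^2 ds.
Here f(s) = 2*exp(4*s/5), so f(s)^2 = 4*exp(8*s/5). Integrate:
  int_0^t (4*exp(8*s/5)) ds = 5*exp(8*t/5)/2 - 5/2.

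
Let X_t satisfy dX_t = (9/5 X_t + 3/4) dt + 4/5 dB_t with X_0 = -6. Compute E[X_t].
E[X_t] = -67*exp(9*t/5)/12 - 5/12

Taking expectations and using E[dB_t] = 0, the mean m(t) = E[X_t] satisfies the ODE m'(t) = a m(t) + b with m(0) = x_0. With a = 9/5, b = 3/4, x_0 = -6, the solution is
  m(t) = x_0 * exp(a t) + (b/a) * (exp(a t) - 1)
       = (-6) * exp((9/5) t) + ((3/4)/(9/5)) * (exp((9/5) t) - 1)
       = -67*exp(9*t/5)/12 - 5/12.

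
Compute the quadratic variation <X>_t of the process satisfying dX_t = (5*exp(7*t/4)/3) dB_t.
<X>_t = 50*exp(7*t/2)/63 - 50/63

For an Itô process dX_t = a(t) dt + b(t) dB_t, the quadratic variation is <X>_t = int_0^t b(s)^2 ds (the drift term does not contribute). Here b(s) = 5*exp(7*s/4)/3, so
  b(s)^2 = 25*exp(7*s/2)/9.
Integrating from 0 to t:
  <X>_t = int_0^t (25*exp(7*s/2)/9) ds = 50*exp(7*t/2)/63 - 50/63.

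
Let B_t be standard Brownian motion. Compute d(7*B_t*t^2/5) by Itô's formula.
d(7*B_t*t^2/5) = (14*B_t*t/5) dt + (7*t^2/5) dB_t

Itô's formula for f(t, x): d f(t, B_t) = (f_t + (1/2) f_xx) dt + f_x dB_t. Compute partials of f(t, x) = 7*t^2*x/5:
  f_t(t,x)  = 14*t*x/5
  f_x(t,x)  = 7*t^2/5
  f_xx(t,x) = 0
Assemble drift = f_t + (1/2) f_xx = 14*t*x/5 and diffusion = f_x = 7*t^2/5. Substituting x = B_t:
  d(7*B_t*t^2/5) = (14*B_t*t/5) dt + (7*t^2/5) dB_t.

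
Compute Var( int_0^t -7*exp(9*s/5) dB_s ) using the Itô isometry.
Var = 245*exp(18*t/5)/18 - 245/18

The Itô integral of a deterministic integrand f(s) has mean 0 because each increment f(s) * (B_{s+ds} - B_s) has mean 0. By the Itô isometry:
  Var( int_0^t f(s) dB_s ) = E[ (int_0^t f(s) dB_s)^2 ] = int_0^t f(s)^2 ds.
Here f(s) = -7*exp(9*s/5), so f(s)^2 = 49*exp(18*s/5). Integrate:
  int_0^t (49*exp(18*s/5)) ds = 245*exp(18*t/5)/18 - 245/18.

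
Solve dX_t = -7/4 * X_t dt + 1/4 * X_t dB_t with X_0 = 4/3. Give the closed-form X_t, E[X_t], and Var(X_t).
X_t = 4/3 * exp((-57/32) t + (1/4) B_t); E[X_t] = 4*exp(-7*t/4)/3; Var(X_t) = (16*exp(t/16) - 16)*exp(-7*t/2)/9

For GBM dX = mu X dt + sigma X dB with X_0 = x_0, apply Itô to Y = log X: dY = (mu - sigma^2/2) dt + sigma dB, so Y_t = log(x_0) + (mu - sigma^2/2) t + sigma B_t and hence X_t = x_0 * exp((mu - sigma^2/2) t + sigma B_t).
With mu = -7/4, sigma = 1/4, x_0 = 4/3, this gives:
  X_t = 4/3 * exp((-57/32) * t + (1/4) * B_t).
Since sigma*B_t ~ Normal(0, sigma^2 t), E[exp(sigma*B_t)] = exp(sigma^2 t / 2); so E[X_t] = x_0 * exp((mu - sigma^2/2) t) * exp(sigma^2 t / 2) = x_0 * exp(mu t) = 4*exp(-7*t/4)/3.
Var(X_t) = E[X_t^2] - (E[X_t])^2 = x_0^2 * exp(2 mu t) * (exp(sigma^2 t) - 1) = (16*exp(t/16) - 16)*exp(-7*t/2)/9.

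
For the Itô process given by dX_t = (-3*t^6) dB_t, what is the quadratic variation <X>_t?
<X>_t = 9*t^13/13

For an Itô process dX_t = a(t) dt + b(t) dB_t, the quadratic variation is <X>_t = int_0^t b(s)^2 ds (the drift term does not contribute). Here b(s) = -3*s^6, so
  b(s)^2 = 9*s^12.
Integrating from 0 to t:
  <X>_t = int_0^t (9*s^12) ds = 9*t^13/13.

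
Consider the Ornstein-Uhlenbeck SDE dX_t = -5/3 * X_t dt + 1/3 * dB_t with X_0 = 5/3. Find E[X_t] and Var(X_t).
E[X_t] = 5*exp(-5*t/3)/3; Var(X_t) = 1/30 - exp(-10*t/3)/30

The OU SDE dX = -theta X dt + sigma dB admits the integrating factor exp(theta t): d(exp(theta t) X_t) = sigma exp(theta t) dB_t. Integrating from 0 to t:
  X_t = x_0 * exp(-theta t) + sigma * int_0^t exp(-theta (t-s)) dB_s.
The Itô integral has mean 0 and (by the Itô isometry) variance sigma^2 * int_0^t exp(-2 theta (t - s)) ds = sigma^2 * (1 - exp(-2 theta t)) / (2 theta).
With theta = 5/3, sigma = 1/3, x_0 = 5/3:
  E[X_t] = 5/3 * exp(-5/3 t) = 5*exp(-5*t/3)/3
  Var(X_t) = (1/3)^2 * (1 - exp(-2*5/3 t)) / (2 * 5/3) = 1/30 - exp(-10*t/3)/30.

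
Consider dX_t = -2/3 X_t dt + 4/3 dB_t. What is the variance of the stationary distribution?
lim Var(X_t) = 4/3

The OU SDE dX = -theta X dt + sigma dB admits the integrating factor exp(theta t): d(exp(theta t) X_t) = sigma exp(theta t) dB_t. Integrating from 0 to t gives X_t = x_0 * exp(-theta t) + sigma * int_0^t exp(-theta (t-s)) dB_s for any initial x_0. The Itô integral has variance (by the Itô isometry) sigma^2 * int_0^t exp(-2 theta (t - s)) ds = sigma^2 * (1 - exp(-2 theta t)) / (2 theta), independent of x_0.
With theta = 2/3, sigma = 4/3:
  Var(X_t) = (4/3)^2 * (1 - exp(-2*2/3 t)) / (2 * 2/3) = 4/3 - 4*exp(-4*t/3)/3.
As t -> infinity, exp(-2*2/3 t) -> 0, so the stationary variance is sigma^2 / (2 theta) = 4/3.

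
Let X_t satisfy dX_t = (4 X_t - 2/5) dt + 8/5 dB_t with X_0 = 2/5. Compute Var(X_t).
Var(X_t) = 8*exp(8*t)/25 - 8/25

The variance V(t) = Var(X_t) satisfies V'(t) = 2 a V(t) + c^2 with V(0) = 0 (drift coefficient is linear in X, diffusion is constant). With a = 4, c = 8/5, the solution is
  V(t) = (c^2 / (2 a)) * (exp(2 a t) - 1)
       = ((8/5)^2 / (2*4)) * (exp(8 t) - 1)
       = 8*exp(8*t)/25 - 8/25.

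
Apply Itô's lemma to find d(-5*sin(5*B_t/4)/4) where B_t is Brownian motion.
d(-5*sin(5*B_t/4)/4) = (125*sin(5*B_t/4)/128) dt + (-25*cos(5*B_t/4)/16) dB_t

Itô's formula for f(B_t) gives d f(B_t) = f'(B_t) dB_t + (1/2) f''(B_t) dt. Compute derivatives of f(x) = -5*sin(5*x/4)/4:
  f'(x)  = -25*cos(5*x/4)/16
  f''(x) = 125*sin(5*x/4)/64
Substitute x = B_t and multiply the f'' term by 1/2:
  drift     = (1/2) * (125*sin(5*x/4)/64) evaluated at B_t = 125*sin(5*B_t/4)/128
  diffusion = (-25*cos(5*x/4)/16) evaluated at B_t = -25*cos(5*B_t/4)/16
Therefore d(-5*sin(5*B_t/4)/4) = (125*sin(5*B_t/4)/128) dt + (-25*cos(5*B_t/4)/16) dB_t.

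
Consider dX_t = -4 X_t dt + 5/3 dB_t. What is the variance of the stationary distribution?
lim Var(X_t) = 25/72

The OU SDE dX = -theta X dt + sigma dB admits the integrating factor exp(theta t): d(exp(theta t) X_t) = sigma exp(theta t) dB_t. Integrating from 0 to t gives X_t = x_0 * exp(-theta t) + sigma * int_0^t exp(-theta (t-s)) dB_s for any initial x_0. The Itô integral has variance (by the Itô isometry) sigma^2 * int_0^t exp(-2 theta (t - s)) ds = sigma^2 * (1 - exp(-2 theta t)) / (2 theta), independent of x_0.
With theta = 4, sigma = 5/3:
  Var(X_t) = (5/3)^2 * (1 - exp(-2*4 t)) / (2 * 4) = 25/72 - 25*exp(-8*t)/72.
As t -> infinity, exp(-2*4 t) -> 0, so the stationary variance is sigma^2 / (2 theta) = 25/72.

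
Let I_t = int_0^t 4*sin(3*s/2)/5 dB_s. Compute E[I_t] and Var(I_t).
E[I_t] = 0; Var(I_t) = 8*t/25 - 8*sin(3*t)/75

The Itô integral of a deterministic integrand f(s) has mean 0 because each increment f(s) * (B_{s+ds} - B_s) has mean 0. By the Itô isometry:
  Var( int_0^t f(s) dB_s ) = E[ (int_0^t f(s) dB_s)^2 ] = int_0^t f(s)^2 ds.
Here f(s) = 4*sin(3*s/2)/5, so f(s)^2 = 16*sin(3*s/2)^2/25. Integrate:
  int_0^t (16*sin(3*s/2)^2/25) ds = 8*t/25 - 8*sin(3*t)/75.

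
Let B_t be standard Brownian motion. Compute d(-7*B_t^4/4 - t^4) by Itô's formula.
d(-7*B_t^4/4 - t^4) = (-21*B_t^2/2 - 4*t^3) dt + (-7*B_t^3) dB_t

Itô's formula for f(t, x): d f(t, B_t) = (f_t + (1/2) f_xx) dt + f_x dB_t. Compute partials of f(t, x) = -t^4 - 7*x^4/4:
  f_t(t,x)  = -4*t^3
  f_x(t,x)  = -7*x^3
  f_xx(t,x) = -21*x^2
Assemble drift = f_t + (1/2) f_xx = -4*t^3 - 21*x^2/2 and diffusion = f_x = -7*x^3. Substituting x = B_t:
  d(-7*B_t^4/4 - t^4) = (-21*B_t^2/2 - 4*t^3) dt + (-7*B_t^3) dB_t.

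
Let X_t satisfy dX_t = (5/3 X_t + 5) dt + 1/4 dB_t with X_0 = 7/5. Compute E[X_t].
E[X_t] = 22*exp(5*t/3)/5 - 3

Taking expectations and using E[dB_t] = 0, the mean m(t) = E[X_t] satisfies the ODE m'(t) = a m(t) + b with m(0) = x_0. With a = 5/3, b = 5, x_0 = 7/5, the solution is
  m(t) = x_0 * exp(a t) + (b/a) * (exp(a t) - 1)
       = (7/5) * exp((5/3) t) + (5/(5/3)) * (exp((5/3) t) - 1)
       = 22*exp(5*t/3)/5 - 3.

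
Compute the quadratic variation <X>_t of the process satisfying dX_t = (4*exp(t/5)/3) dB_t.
<X>_t = 40*exp(2*t/5)/9 - 40/9

For an Itô process dX_t = a(t) dt + b(t) dB_t, the quadratic variation is <X>_t = int_0^t b(s)^2 ds (the drift term does not contribute). Here b(s) = 4*exp(s/5)/3, so
  b(s)^2 = 16*exp(2*s/5)/9.
Integrating from 0 to t:
  <X>_t = int_0^t (16*exp(2*s/5)/9) ds = 40*exp(2*t/5)/9 - 40/9.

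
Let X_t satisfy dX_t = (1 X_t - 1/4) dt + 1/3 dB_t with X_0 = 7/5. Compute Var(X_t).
Var(X_t) = exp(2*t)/18 - 1/18

The variance V(t) = Var(X_t) satisfies V'(t) = 2 a V(t) + c^2 with V(0) = 0 (drift coefficient is linear in X, diffusion is constant). With a = 1, c = 1/3, the solution is
  V(t) = (c^2 / (2 a)) * (exp(2 a t) - 1)
       = ((1/3)^2 / (2*1)) * (exp(2 t) - 1)
       = exp(2*t)/18 - 1/18.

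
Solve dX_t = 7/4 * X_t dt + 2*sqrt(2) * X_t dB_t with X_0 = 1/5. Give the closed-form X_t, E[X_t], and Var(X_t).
X_t = 1/5 * exp((-9/4) t + (2*sqrt(2)) B_t); E[X_t] = exp(7*t/4)/5; Var(X_t) = (exp(8*t) - 1)*exp(7*t/2)/25

For GBM dX = mu X dt + sigma X dB with X_0 = x_0, apply Itô to Y = log X: dY = (mu - sigma^2/2) dt + sigma dB, so Y_t = log(x_0) + (mu - sigma^2/2) t + sigma B_t and hence X_t = x_0 * exp((mu - sigma^2/2) t + sigma B_t).
With mu = 7/4, sigma = 2*sqrt(2), x_0 = 1/5, this gives:
  X_t = 1/5 * exp((-9/4) * t + (2*sqrt(2)) * B_t).
Since sigma*B_t ~ Normal(0, sigma^2 t), E[exp(sigma*B_t)] = exp(sigma^2 t / 2); so E[X_t] = x_0 * exp((mu - sigma^2/2) t) * exp(sigma^2 t / 2) = x_0 * exp(mu t) = exp(7*t/4)/5.
Var(X_t) = E[X_t^2] - (E[X_t])^2 = x_0^2 * exp(2 mu t) * (exp(sigma^2 t) - 1) = (exp(8*t) - 1)*exp(7*t/2)/25.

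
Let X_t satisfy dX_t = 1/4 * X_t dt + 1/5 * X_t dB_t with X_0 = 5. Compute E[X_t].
E[X_t] = 5*exp(t/4)

For GBM dX = mu X dt + sigma X dB with X_0 = x_0, apply Itô to Y = log X: dY = (mu - sigma^2/2) dt + sigma dB, so Y_t = log(x_0) + (mu - sigma^2/2) t + sigma B_t and hence X_t = x_0 * exp((mu - sigma^2/2) t + sigma B_t).
With mu = 1/4, sigma = 1/5, x_0 = 5, this gives:
  X_t = 5 * exp((23/100) * t + (1/5) * B_t).
Since sigma*B_t ~ Normal(0, sigma^2 t), E[exp(sigma*B_t)] = exp(sigma^2 t / 2); so E[X_t] = x_0 * exp((mu - sigma^2/2) t) * exp(sigma^2 t / 2) = x_0 * exp(mu t) = 5*exp(t/4).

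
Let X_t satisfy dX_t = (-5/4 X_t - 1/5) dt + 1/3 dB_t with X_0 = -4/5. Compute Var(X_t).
Var(X_t) = 2/45 - 2*exp(-5*t/2)/45

The variance V(t) = Var(X_t) satisfies V'(t) = 2 a V(t) + c^2 with V(0) = 0 (drift coefficient is linear in X, diffusion is constant). With a = -5/4, c = 1/3, the solution is
  V(t) = (c^2 / (2 a)) * (exp(2 a t) - 1)
       = ((1/3)^2 / (2*(-5/4))) * (exp((-5/2) t) - 1)
       = 2/45 - 2*exp(-5*t/2)/45.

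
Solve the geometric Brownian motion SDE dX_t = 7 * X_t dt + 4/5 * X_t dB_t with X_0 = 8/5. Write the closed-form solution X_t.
X_t = 8/5 * exp((167/25) * t + (4/5) * B_t)

For GBM dX = mu X dt + sigma X dB with X_0 = x_0, apply Itô to Y = log X: dY = (mu - sigma^2/2) dt + sigma dB, so Y_t = log(x_0) + (mu - sigma^2/2) t + sigma B_t and hence X_t = x_0 * exp((mu - sigma^2/2) t + sigma B_t).
With mu = 7, sigma = 4/5, x_0 = 8/5, this gives:
  X_t = 8/5 * exp((167/25) * t + (4/5) * B_t).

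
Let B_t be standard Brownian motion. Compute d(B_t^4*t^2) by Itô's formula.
d(B_t^4*t^2) = (2*B_t^2*t*(B_t^2 + 3*t)) dt + (4*B_t^3*t^2) dB_t

Itô's formula for f(t, x): d f(t, B_t) = (f_t + (1/2) f_xx) dt + f_x dB_t. Compute partials of f(t, x) = t^2*x^4:
  f_t(t,x)  = 2*t*x^4
  f_x(t,x)  = 4*t^2*x^3
  f_xx(t,x) = 12*t^2*x^2
Assemble drift = f_t + (1/2) f_xx = 2*t*x^2*(3*t + x^2) and diffusion = f_x = 4*t^2*x^3. Substituting x = B_t:
  d(B_t^4*t^2) = (2*B_t^2*t*(B_t^2 + 3*t)) dt + (4*B_t^3*t^2) dB_t.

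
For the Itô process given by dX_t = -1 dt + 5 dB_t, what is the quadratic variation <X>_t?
<X>_t = 25*t

For an Itô process dX_t = a(t) dt + b(t) dB_t, the quadratic variation is <X>_t = int_0^t b(s)^2 ds (the drift term does not contribute). Here b(s) = 5, so
  b(s)^2 = 25.
Integrating from 0 to t:
  <X>_t = int_0^t (25) ds = 25*t.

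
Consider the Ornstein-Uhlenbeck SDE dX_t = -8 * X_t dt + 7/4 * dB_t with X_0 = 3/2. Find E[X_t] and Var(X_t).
E[X_t] = 3*exp(-8*t)/2; Var(X_t) = 49/256 - 49*exp(-16*t)/256

The OU SDE dX = -theta X dt + sigma dB admits the integrating factor exp(theta t): d(exp(theta t) X_t) = sigma exp(theta t) dB_t. Integrating from 0 to t:
  X_t = x_0 * exp(-theta t) + sigma * int_0^t exp(-theta (t-s)) dB_s.
The Itô integral has mean 0 and (by the Itô isometry) variance sigma^2 * int_0^t exp(-2 theta (t - s)) ds = sigma^2 * (1 - exp(-2 theta t)) / (2 theta).
With theta = 8, sigma = 7/4, x_0 = 3/2:
  E[X_t] = 3/2 * exp(-8 t) = 3*exp(-8*t)/2
  Var(X_t) = (7/4)^2 * (1 - exp(-2*8 t)) / (2 * 8) = 49/256 - 49*exp(-16*t)/256.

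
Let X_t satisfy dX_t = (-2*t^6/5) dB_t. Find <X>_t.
<X>_t = 4*t^13/325

For an Itô process dX_t = a(t) dt + b(t) dB_t, the quadratic variation is <X>_t = int_0^t b(s)^2 ds (the drift term does not contribute). Here b(s) = -2*s^6/5, so
  b(s)^2 = 4*s^12/25.
Integrating from 0 to t:
  <X>_t = int_0^t (4*s^12/25) ds = 4*t^13/325.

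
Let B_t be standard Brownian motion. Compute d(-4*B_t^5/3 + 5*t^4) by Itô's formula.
d(-4*B_t^5/3 + 5*t^4) = (-40*B_t^3/3 + 20*t^3) dt + (-20*B_t^4/3) dB_t

Itô's formula for f(t, x): d f(t, B_t) = (f_t + (1/2) f_xx) dt + f_x dB_t. Compute partials of f(t, x) = 5*t^4 - 4*x^5/3:
  f_t(t,x)  = 20*t^3
  f_x(t,x)  = -20*x^4/3
  f_xx(t,x) = -80*x^3/3
Assemble drift = f_t + (1/2) f_xx = 20*t^3 - 40*x^3/3 and diffusion = f_x = -20*x^4/3. Substituting x = B_t:
  d(-4*B_t^5/3 + 5*t^4) = (-40*B_t^3/3 + 20*t^3) dt + (-20*B_t^4/3) dB_t.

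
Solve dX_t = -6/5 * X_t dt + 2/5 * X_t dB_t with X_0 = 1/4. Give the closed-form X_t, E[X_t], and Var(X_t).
X_t = 1/4 * exp((-32/25) t + (2/5) B_t); E[X_t] = exp(-6*t/5)/4; Var(X_t) = (exp(4*t/25) - 1)*exp(-12*t/5)/16

For GBM dX = mu X dt + sigma X dB with X_0 = x_0, apply Itô to Y = log X: dY = (mu - sigma^2/2) dt + sigma dB, so Y_t = log(x_0) + (mu - sigma^2/2) t + sigma B_t and hence X_t = x_0 * exp((mu - sigma^2/2) t + sigma B_t).
With mu = -6/5, sigma = 2/5, x_0 = 1/4, this gives:
  X_t = 1/4 * exp((-32/25) * t + (2/5) * B_t).
Since sigma*B_t ~ Normal(0, sigma^2 t), E[exp(sigma*B_t)] = exp(sigma^2 t / 2); so E[X_t] = x_0 * exp((mu - sigma^2/2) t) * exp(sigma^2 t / 2) = x_0 * exp(mu t) = exp(-6*t/5)/4.
Var(X_t) = E[X_t^2] - (E[X_t])^2 = x_0^2 * exp(2 mu t) * (exp(sigma^2 t) - 1) = (exp(4*t/25) - 1)*exp(-12*t/5)/16.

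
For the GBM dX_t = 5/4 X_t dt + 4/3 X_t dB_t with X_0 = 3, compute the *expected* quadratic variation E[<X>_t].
E[<X>_t] = 288*exp(77*t/18)/77 - 288/77

<X>_t = int_0^t ((4/3) * X_s)^2 ds. Taking expectation inside the integral: E[<X>_t] = (4/3)^2 * int_0^t E[X_s^2] ds. For GBM, E[X_s^2] = x_0^2 * exp((2 mu + sigma^2) s). Integrating:
  E[<X>_t] = (4/3)^2 * 3^2 * (exp((2*(5/4) + (4/3)^2) t) - 1) / (2*(5/4) + (4/3)^2)
           = (4/3)^2 * 3^2 * (exp((77/18) t) - 1) / (77/18) = 288*exp(77*t/18)/77 - 288/77.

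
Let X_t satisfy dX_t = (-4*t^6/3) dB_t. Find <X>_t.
<X>_t = 16*t^13/117

For an Itô process dX_t = a(t) dt + b(t) dB_t, the quadratic variation is <X>_t = int_0^t b(s)^2 ds (the drift term does not contribute). Here b(s) = -4*s^6/3, so
  b(s)^2 = 16*s^12/9.
Integrating from 0 to t:
  <X>_t = int_0^t (16*s^12/9) ds = 16*t^13/117.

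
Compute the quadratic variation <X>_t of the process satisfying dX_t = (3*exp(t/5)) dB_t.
<X>_t = 45*exp(2*t/5)/2 - 45/2

For an Itô process dX_t = a(t) dt + b(t) dB_t, the quadratic variation is <X>_t = int_0^t b(s)^2 ds (the drift term does not contribute). Here b(s) = 3*exp(s/5), so
  b(s)^2 = 9*exp(2*s/5).
Integrating from 0 to t:
  <X>_t = int_0^t (9*exp(2*s/5)) ds = 45*exp(2*t/5)/2 - 45/2.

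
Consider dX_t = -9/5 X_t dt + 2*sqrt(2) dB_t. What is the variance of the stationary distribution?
lim Var(X_t) = 20/9

The OU SDE dX = -theta X dt + sigma dB admits the integrating factor exp(theta t): d(exp(theta t) X_t) = sigma exp(theta t) dB_t. Integrating from 0 to t gives X_t = x_0 * exp(-theta t) + sigma * int_0^t exp(-theta (t-s)) dB_s for any initial x_0. The Itô integral has variance (by the Itô isometry) sigma^2 * int_0^t exp(-2 theta (t - s)) ds = sigma^2 * (1 - exp(-2 theta t)) / (2 theta), independent of x_0.
With theta = 9/5, sigma = 2*sqrt(2):
  Var(X_t) = (2*sqrt(2))^2 * (1 - exp(-2*9/5 t)) / (2 * 9/5) = 20/9 - 20*exp(-18*t/5)/9.
As t -> infinity, exp(-2*9/5 t) -> 0, so the stationary variance is sigma^2 / (2 theta) = 20/9.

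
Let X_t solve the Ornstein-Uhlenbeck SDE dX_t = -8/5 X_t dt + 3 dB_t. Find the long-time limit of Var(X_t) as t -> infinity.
lim Var(X_t) = 45/16

The OU SDE dX = -theta X dt + sigma dB admits the integrating factor exp(theta t): d(exp(theta t) X_t) = sigma exp(theta t) dB_t. Integrating from 0 to t gives X_t = x_0 * exp(-theta t) + sigma * int_0^t exp(-theta (t-s)) dB_s for any initial x_0. The Itô integral has variance (by the Itô isometry) sigma^2 * int_0^t exp(-2 theta (t - s)) ds = sigma^2 * (1 - exp(-2 theta t)) / (2 theta), independent of x_0.
With theta = 8/5, sigma = 3:
  Var(X_t) = (3)^2 * (1 - exp(-2*8/5 t)) / (2 * 8/5) = 45/16 - 45*exp(-16*t/5)/16.
As t -> infinity, exp(-2*8/5 t) -> 0, so the stationary variance is sigma^2 / (2 theta) = 45/16.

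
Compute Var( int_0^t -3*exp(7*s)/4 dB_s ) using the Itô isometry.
Var = 9*exp(14*t)/224 - 9/224

The Itô integral of a deterministic integrand f(s) has mean 0 because each increment f(s) * (B_{s+ds} - B_s) has mean 0. By the Itô isometry:
  Var( int_0^t f(s) dB_s ) = E[ (int_0^t f(s) dB_s)^2 ] = int_0^t f(s)^2 ds.
Here f(s) = -3*exp(7*s)/4, so f(s)^2 = 9*exp(14*s)/16. Integrate:
  int_0^t (9*exp(14*s)/16) ds = 9*exp(14*t)/224 - 9/224.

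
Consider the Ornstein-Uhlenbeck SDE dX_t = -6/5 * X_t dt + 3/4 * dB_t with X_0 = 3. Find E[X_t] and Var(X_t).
E[X_t] = 3*exp(-6*t/5); Var(X_t) = 15/64 - 15*exp(-12*t/5)/64

The OU SDE dX = -theta X dt + sigma dB admits the integrating factor exp(theta t): d(exp(theta t) X_t) = sigma exp(theta t) dB_t. Integrating from 0 to t:
  X_t = x_0 * exp(-theta t) + sigma * int_0^t exp(-theta (t-s)) dB_s.
The Itô integral has mean 0 and (by the Itô isometry) variance sigma^2 * int_0^t exp(-2 theta (t - s)) ds = sigma^2 * (1 - exp(-2 theta t)) / (2 theta).
With theta = 6/5, sigma = 3/4, x_0 = 3:
  E[X_t] = 3 * exp(-6/5 t) = 3*exp(-6*t/5)
  Var(X_t) = (3/4)^2 * (1 - exp(-2*6/5 t)) / (2 * 6/5) = 15/64 - 15*exp(-12*t/5)/64.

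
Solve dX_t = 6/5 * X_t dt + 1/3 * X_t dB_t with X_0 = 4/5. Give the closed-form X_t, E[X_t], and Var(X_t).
X_t = 4/5 * exp((103/90) t + (1/3) B_t); E[X_t] = 4*exp(6*t/5)/5; Var(X_t) = 16*(exp(t/9) - 1)*exp(12*t/5)/25

For GBM dX = mu X dt + sigma X dB with X_0 = x_0, apply Itô to Y = log X: dY = (mu - sigma^2/2) dt + sigma dB, so Y_t = log(x_0) + (mu - sigma^2/2) t + sigma B_t and hence X_t = x_0 * exp((mu - sigma^2/2) t + sigma B_t).
With mu = 6/5, sigma = 1/3, x_0 = 4/5, this gives:
  X_t = 4/5 * exp((103/90) * t + (1/3) * B_t).
Since sigma*B_t ~ Normal(0, sigma^2 t), E[exp(sigma*B_t)] = exp(sigma^2 t / 2); so E[X_t] = x_0 * exp((mu - sigma^2/2) t) * exp(sigma^2 t / 2) = x_0 * exp(mu t) = 4*exp(6*t/5)/5.
Var(X_t) = E[X_t^2] - (E[X_t])^2 = x_0^2 * exp(2 mu t) * (exp(sigma^2 t) - 1) = 16*(exp(t/9) - 1)*exp(12*t/5)/25.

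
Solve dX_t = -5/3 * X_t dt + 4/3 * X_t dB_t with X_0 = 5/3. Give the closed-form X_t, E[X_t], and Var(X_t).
X_t = 5/3 * exp((-23/9) t + (4/3) B_t); E[X_t] = 5*exp(-5*t/3)/3; Var(X_t) = (25*exp(16*t/9) - 25)*exp(-10*t/3)/9

For GBM dX = mu X dt + sigma X dB with X_0 = x_0, apply Itô to Y = log X: dY = (mu - sigma^2/2) dt + sigma dB, so Y_t = log(x_0) + (mu - sigma^2/2) t + sigma B_t and hence X_t = x_0 * exp((mu - sigma^2/2) t + sigma B_t).
With mu = -5/3, sigma = 4/3, x_0 = 5/3, this gives:
  X_t = 5/3 * exp((-23/9) * t + (4/3) * B_t).
Since sigma*B_t ~ Normal(0, sigma^2 t), E[exp(sigma*B_t)] = exp(sigma^2 t / 2); so E[X_t] = x_0 * exp((mu - sigma^2/2) t) * exp(sigma^2 t / 2) = x_0 * exp(mu t) = 5*exp(-5*t/3)/3.
Var(X_t) = E[X_t^2] - (E[X_t])^2 = x_0^2 * exp(2 mu t) * (exp(sigma^2 t) - 1) = (25*exp(16*t/9) - 25)*exp(-10*t/3)/9.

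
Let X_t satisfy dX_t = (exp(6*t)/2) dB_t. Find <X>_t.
<X>_t = exp(12*t)/48 - 1/48

For an Itô process dX_t = a(t) dt + b(t) dB_t, the quadratic variation is <X>_t = int_0^t b(s)^2 ds (the drift term does not contribute). Here b(s) = exp(6*s)/2, so
  b(s)^2 = exp(12*s)/4.
Integrating from 0 to t:
  <X>_t = int_0^t (exp(12*s)/4) ds = exp(12*t)/48 - 1/48.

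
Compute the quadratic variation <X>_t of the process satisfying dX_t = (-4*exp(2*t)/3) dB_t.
<X>_t = 4*exp(4*t)/9 - 4/9

For an Itô process dX_t = a(t) dt + b(t) dB_t, the quadratic variation is <X>_t = int_0^t b(s)^2 ds (the drift term does not contribute). Here b(s) = -4*exp(2*s)/3, so
  b(s)^2 = 16*exp(4*s)/9.
Integrating from 0 to t:
  <X>_t = int_0^t (16*exp(4*s)/9) ds = 4*exp(4*t)/9 - 4/9.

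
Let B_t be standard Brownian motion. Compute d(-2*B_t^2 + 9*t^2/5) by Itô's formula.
d(-2*B_t^2 + 9*t^2/5) = (18*t/5 - 2) dt + (-4*B_t) dB_t

Itô's formula for f(t, x): d f(t, B_t) = (f_t + (1/2) f_xx) dt + f_x dB_t. Compute partials of f(t, x) = 9*t^2/5 - 2*x^2:
  f_t(t,x)  = 18*t/5
  f_x(t,x)  = -4*x
  f_xx(t,x) = -4
Assemble drift = f_t + (1/2) f_xx = 18*t/5 - 2 and diffusion = f_x = -4*x. Substituting x = B_t:
  d(-2*B_t^2 + 9*t^2/5) = (18*t/5 - 2) dt + (-4*B_t) dB_t.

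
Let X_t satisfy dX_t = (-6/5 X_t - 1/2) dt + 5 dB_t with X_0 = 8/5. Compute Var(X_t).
Var(X_t) = 125/12 - 125*exp(-12*t/5)/12

The variance V(t) = Var(X_t) satisfies V'(t) = 2 a V(t) + c^2 with V(0) = 0 (drift coefficient is linear in X, diffusion is constant). With a = -6/5, c = 5, the solution is
  V(t) = (c^2 / (2 a)) * (exp(2 a t) - 1)
       = (5^2 / (2*(-6/5))) * (exp((-12/5) t) - 1)
       = 125/12 - 125*exp(-12*t/5)/12.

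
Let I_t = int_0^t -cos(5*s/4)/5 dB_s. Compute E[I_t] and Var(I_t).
E[I_t] = 0; Var(I_t) = t/50 + sin(5*t/2)/125

The Itô integral of a deterministic integrand f(s) has mean 0 because each increment f(s) * (B_{s+ds} - B_s) has mean 0. By the Itô isometry:
  Var( int_0^t f(s) dB_s ) = E[ (int_0^t f(s) dB_s)^2 ] = int_0^t f(s)^2 ds.
Here f(s) = -cos(5*s/4)/5, so f(s)^2 = cos(5*s/4)^2/25. Integrate:
  int_0^t (cos(5*s/4)^2/25) ds = t/50 + sin(5*t/2)/125.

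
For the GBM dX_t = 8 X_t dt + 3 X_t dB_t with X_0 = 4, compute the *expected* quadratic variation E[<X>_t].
E[<X>_t] = 144*exp(25*t)/25 - 144/25

<X>_t = int_0^t (3 * X_s)^2 ds. Taking expectation inside the integral: E[<X>_t] = 3^2 * int_0^t E[X_s^2] ds. For GBM, E[X_s^2] = x_0^2 * exp((2 mu + sigma^2) s). Integrating:
  E[<X>_t] = 3^2 * 4^2 * (exp((2*8 + 3^2) t) - 1) / (2*8 + 3^2)
           = 3^2 * 4^2 * (exp(25 t) - 1) / 25 = 144*exp(25*t)/25 - 144/25.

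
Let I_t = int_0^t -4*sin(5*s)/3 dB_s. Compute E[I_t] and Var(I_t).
E[I_t] = 0; Var(I_t) = 8*t/9 - 4*sin(10*t)/45

The Itô integral of a deterministic integrand f(s) has mean 0 because each increment f(s) * (B_{s+ds} - B_s) has mean 0. By the Itô isometry:
  Var( int_0^t f(s) dB_s ) = E[ (int_0^t f(s) dB_s)^2 ] = int_0^t f(s)^2 ds.
Here f(s) = -4*sin(5*s)/3, so f(s)^2 = 16*sin(5*s)^2/9. Integrate:
  int_0^t (16*sin(5*s)^2/9) ds = 8*t/9 - 4*sin(10*t)/45.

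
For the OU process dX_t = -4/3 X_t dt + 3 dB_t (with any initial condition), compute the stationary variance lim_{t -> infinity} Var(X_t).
lim Var(X_t) = 27/8

The OU SDE dX = -theta X dt + sigma dB admits the integrating factor exp(theta t): d(exp(theta t) X_t) = sigma exp(theta t) dB_t. Integrating from 0 to t gives X_t = x_0 * exp(-theta t) + sigma * int_0^t exp(-theta (t-s)) dB_s for any initial x_0. The Itô integral has variance (by the Itô isometry) sigma^2 * int_0^t exp(-2 theta (t - s)) ds = sigma^2 * (1 - exp(-2 theta t)) / (2 theta), independent of x_0.
With theta = 4/3, sigma = 3:
  Var(X_t) = (3)^2 * (1 - exp(-2*4/3 t)) / (2 * 4/3) = 27/8 - 27*exp(-8*t/3)/8.
As t -> infinity, exp(-2*4/3 t) -> 0, so the stationary variance is sigma^2 / (2 theta) = 27/8.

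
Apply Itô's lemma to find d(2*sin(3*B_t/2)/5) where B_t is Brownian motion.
d(2*sin(3*B_t/2)/5) = (-9*sin(3*B_t/2)/20) dt + (3*cos(3*B_t/2)/5) dB_t

Itô's formula for f(B_t) gives d f(B_t) = f'(B_t) dB_t + (1/2) f''(B_t) dt. Compute derivatives of f(x) = 2*sin(3*x/2)/5:
  f'(x)  = 3*cos(3*x/2)/5
  f''(x) = -9*sin(3*x/2)/10
Substitute x = B_t and multiply the f'' term by 1/2:
  drift     = (1/2) * (-9*sin(3*x/2)/10) evaluated at B_t = -9*sin(3*B_t/2)/20
  diffusion = (3*cos(3*x/2)/5) evaluated at B_t = 3*cos(3*B_t/2)/5
Therefore d(2*sin(3*B_t/2)/5) = (-9*sin(3*B_t/2)/20) dt + (3*cos(3*B_t/2)/5) dB_t.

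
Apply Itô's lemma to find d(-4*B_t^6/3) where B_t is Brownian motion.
d(-4*B_t^6/3) = (-20*B_t^4) dt + (-8*B_t^5) dB_t

Itô's formula for f(B_t) gives d f(B_t) = f'(B_t) dB_t + (1/2) f''(B_t) dt. Compute derivatives of f(x) = -4*x^6/3:
  f'(x)  = -8*x^5
  f''(x) = -40*x^4
Substitute x = B_t and multiply the f'' term by 1/2:
  drift     = (1/2) * (-40*x^4) evaluated at B_t = -20*B_t^4
  diffusion = (-8*x^5) evaluated at B_t = -8*B_t^5
Therefore d(-4*B_t^6/3) = (-20*B_t^4) dt + (-8*B_t^5) dB_t.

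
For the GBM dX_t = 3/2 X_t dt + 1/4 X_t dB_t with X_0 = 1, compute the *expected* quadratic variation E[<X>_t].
E[<X>_t] = exp(49*t/16)/49 - 1/49

<X>_t = int_0^t ((1/4) * X_s)^2 ds. Taking expectation inside the integral: E[<X>_t] = (1/4)^2 * int_0^t E[X_s^2] ds. For GBM, E[X_s^2] = x_0^2 * exp((2 mu + sigma^2) s). Integrating:
  E[<X>_t] = (1/4)^2 * 1^2 * (exp((2*(3/2) + (1/4)^2) t) - 1) / (2*(3/2) + (1/4)^2)
           = (1/4)^2 * 1^2 * (exp((49/16) t) - 1) / (49/16) = exp(49*t/16)/49 - 1/49.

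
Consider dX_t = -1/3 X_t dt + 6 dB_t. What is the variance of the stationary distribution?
lim Var(X_t) = 54

The OU SDE dX = -theta X dt + sigma dB admits the integrating factor exp(theta t): d(exp(theta t) X_t) = sigma exp(theta t) dB_t. Integrating from 0 to t gives X_t = x_0 * exp(-theta t) + sigma * int_0^t exp(-theta (t-s)) dB_s for any initial x_0. The Itô integral has variance (by the Itô isometry) sigma^2 * int_0^t exp(-2 theta (t - s)) ds = sigma^2 * (1 - exp(-2 theta t)) / (2 theta), independent of x_0.
With theta = 1/3, sigma = 6:
  Var(X_t) = (6)^2 * (1 - exp(-2*1/3 t)) / (2 * 1/3) = 54 - 54*exp(-2*t/3).
As t -> infinity, exp(-2*1/3 t) -> 0, so the stationary variance is sigma^2 / (2 theta) = 54.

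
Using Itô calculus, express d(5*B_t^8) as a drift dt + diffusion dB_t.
d(5*B_t^8) = (140*B_t^6) dt + (40*B_t^7) dB_t

Itô's formula for f(B_t) gives d f(B_t) = f'(B_t) dB_t + (1/2) f''(B_t) dt. Compute derivatives of f(x) = 5*x^8:
  f'(x)  = 40*x^7
  f''(x) = 280*x^6
Substitute x = B_t and multiply the f'' term by 1/2:
  drift     = (1/2) * (280*x^6) evaluated at B_t = 140*B_t^6
  diffusion = (40*x^7) evaluated at B_t = 40*B_t^7
Therefore d(5*B_t^8) = (140*B_t^6) dt + (40*B_t^7) dB_t.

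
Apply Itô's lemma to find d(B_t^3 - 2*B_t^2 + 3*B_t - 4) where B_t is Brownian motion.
d(B_t^3 - 2*B_t^2 + 3*B_t - 4) = (3*B_t - 2) dt + (3*B_t^2 - 4*B_t + 3) dB_t

Itô's formula for f(B_t) gives d f(B_t) = f'(B_t) dB_t + (1/2) f''(B_t) dt. Compute derivatives of f(x) = x^3 - 2*x^2 + 3*x - 4:
  f'(x)  = 3*x^2 - 4*x + 3
  f''(x) = 6*x - 4
Substitute x = B_t and multiply the f'' term by 1/2:
  drift     = (1/2) * (6*x - 4) evaluated at B_t = 3*B_t - 2
  diffusion = (3*x^2 - 4*x + 3) evaluated at B_t = 3*B_t^2 - 4*B_t + 3
Therefore d(B_t^3 - 2*B_t^2 + 3*B_t - 4) = (3*B_t - 2) dt + (3*B_t^2 - 4*B_t + 3) dB_t.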